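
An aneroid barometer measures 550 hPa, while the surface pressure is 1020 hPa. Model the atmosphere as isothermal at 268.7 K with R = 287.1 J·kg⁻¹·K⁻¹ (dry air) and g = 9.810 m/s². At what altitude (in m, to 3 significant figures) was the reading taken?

z ≈ 4860 m

Scale height: H = RT/g = 287.1 × 268.7 / 9.810 = 7863.8 m.
Invert the barometric formula: z = H ln(P₀/P).
P₀/P = 1020/550 = 1.8545; ln(1.8545) = 0.61762.
z = 7863.8 × 0.61762 = 4856.8 m.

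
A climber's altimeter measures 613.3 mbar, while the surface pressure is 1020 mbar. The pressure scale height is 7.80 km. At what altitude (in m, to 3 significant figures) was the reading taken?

z ≈ 3970 m

Invert the barometric formula: z = H ln(P₀/P).
P₀/P = 1020/613.3 = 1.6631; ln(1.6631) = 0.50868.
z = 7800.0 × 0.50868 = 3967.7 m.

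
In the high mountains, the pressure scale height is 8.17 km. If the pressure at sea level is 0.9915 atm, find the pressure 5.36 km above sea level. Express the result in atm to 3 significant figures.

P ≈ 0.514 atm

Barometric formula: P = P₀ exp(−z/H).
z/H = 5360.0/8170.0 = 0.65606; exp(−0.65606) = 0.51889.
P = 0.9915 × 0.51889 = 0.51448 atm.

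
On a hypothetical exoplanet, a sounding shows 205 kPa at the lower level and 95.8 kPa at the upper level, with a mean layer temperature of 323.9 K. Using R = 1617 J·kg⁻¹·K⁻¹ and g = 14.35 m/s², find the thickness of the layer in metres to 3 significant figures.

Hypsometric equation: Δz = (R T̄/g) ln(P₁/P₂).
R T̄/g = 1617 × 323.9 / 14.35 = 36498 m.
ln(205/95.8) = ln(2.1399) = 0.76076.
Δz = 36498 × 0.76076 = 27766 m.

Δz ≈ 27800 m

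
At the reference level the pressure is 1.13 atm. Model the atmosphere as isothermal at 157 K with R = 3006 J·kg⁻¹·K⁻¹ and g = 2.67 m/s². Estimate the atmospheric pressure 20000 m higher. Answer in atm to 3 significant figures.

P ≈ 1.01 atm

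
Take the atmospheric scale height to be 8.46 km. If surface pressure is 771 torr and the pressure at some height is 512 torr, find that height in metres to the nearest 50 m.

z ≈ 3450 m

Invert the barometric formula: z = H ln(P₀/P).
P₀/P = 771/512 = 1.5059; ln(1.5059) = 0.40939.
z = 8460.0 × 0.40939 = 3463.4 m.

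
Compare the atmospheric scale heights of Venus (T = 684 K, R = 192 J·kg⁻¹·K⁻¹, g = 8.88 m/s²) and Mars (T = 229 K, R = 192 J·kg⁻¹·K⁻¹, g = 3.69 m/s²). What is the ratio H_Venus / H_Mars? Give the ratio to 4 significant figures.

H = RT/g for each body.
H_Venus = 192 × 684 / 8.88 = 14789 m.
H_Mars = 192 × 229 / 3.69 = 11915 m.
H_Venus/H_Mars = 14789/11915 = 1.2412.

H_Venus/H_Mars ≈ 1.241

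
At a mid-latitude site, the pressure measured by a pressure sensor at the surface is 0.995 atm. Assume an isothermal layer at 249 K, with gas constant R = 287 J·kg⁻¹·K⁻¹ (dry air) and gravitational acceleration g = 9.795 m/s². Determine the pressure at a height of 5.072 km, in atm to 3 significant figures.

P ≈ 0.496 atm

Scale height: H = RT/g = 287 × 249 / 9.795 = 7295.9 m.
Barometric formula: P = P₀ exp(−z/H).
z/H = 5072.0/7295.9 = 0.69518; exp(−0.69518) = 0.49898.
P = 0.995 × 0.49898 = 0.49649 atm.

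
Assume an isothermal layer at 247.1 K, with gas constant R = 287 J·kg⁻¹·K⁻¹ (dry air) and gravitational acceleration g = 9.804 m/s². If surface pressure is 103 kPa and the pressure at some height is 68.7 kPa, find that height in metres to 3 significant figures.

Scale height: H = RT/g = 287 × 247.1 / 9.804 = 7233.5 m.
Invert the barometric formula: z = H ln(P₀/P).
P₀/P = 103/68.7 = 1.4993; ln(1.4993) = 0.40500.
z = 7233.5 × 0.40500 = 2929.6 m.

z ≈ 2930 m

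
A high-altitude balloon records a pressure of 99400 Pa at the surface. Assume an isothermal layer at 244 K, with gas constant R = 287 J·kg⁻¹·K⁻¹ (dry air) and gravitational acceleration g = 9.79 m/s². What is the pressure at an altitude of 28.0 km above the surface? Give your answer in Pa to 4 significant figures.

P ≈ 1983 Pa

Scale height: H = RT/g = 287 × 244 / 9.79 = 7153.0 m.
Barometric formula: P = P₀ exp(−z/H).
z/H = 28000/7153.0 = 3.9144; exp(−3.9144) = 0.019953.
P = 99400 × 0.019953 = 1983.3 Pa.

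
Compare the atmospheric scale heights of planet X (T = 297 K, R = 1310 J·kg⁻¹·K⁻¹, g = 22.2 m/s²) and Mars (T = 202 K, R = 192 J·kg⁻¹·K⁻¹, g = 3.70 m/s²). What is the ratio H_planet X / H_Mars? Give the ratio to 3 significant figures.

H = RT/g for each body.
H_planet X = 1310 × 297 / 22.2 = 17526 m.
H_Mars = 192 × 202 / 3.70 = 10482 m.
H_planet X/H_Mars = 17526/10482 = 1.6720.

H_planet X/H_Mars ≈ 1.67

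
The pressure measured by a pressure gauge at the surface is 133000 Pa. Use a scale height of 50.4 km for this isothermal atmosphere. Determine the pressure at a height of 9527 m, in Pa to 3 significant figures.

Barometric formula: P = P₀ exp(−z/H).
z/H = 9527.0/50400 = 0.18903; exp(−0.18903) = 0.82776.
P = 133000 × 0.82776 = 110090 Pa.

P ≈ 110000 Pa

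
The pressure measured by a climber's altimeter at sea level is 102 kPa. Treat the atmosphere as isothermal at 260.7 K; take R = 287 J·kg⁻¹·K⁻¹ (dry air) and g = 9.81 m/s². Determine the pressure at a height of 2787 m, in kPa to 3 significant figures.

Scale height: H = RT/g = 287 × 260.7 / 9.81 = 7627.0 m.
Barometric formula: P = P₀ exp(−z/H).
z/H = 2787.0/7627.0 = 0.36541; exp(−0.36541) = 0.69391.
P = 102 × 0.69391 = 70.779 kPa.

P ≈ 70.8 kPa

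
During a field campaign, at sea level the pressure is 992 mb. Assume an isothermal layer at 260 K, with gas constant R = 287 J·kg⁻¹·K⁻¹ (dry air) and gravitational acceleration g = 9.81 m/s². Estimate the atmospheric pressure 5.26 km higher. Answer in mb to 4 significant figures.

Scale height: H = RT/g = 287 × 260 / 9.81 = 7606.5 m.
Barometric formula: P = P₀ exp(−z/H).
z/H = 5260.0/7606.5 = 0.69151; exp(−0.69151) = 0.50082.
P = 992 × 0.50082 = 496.81 mb.

P ≈ 496.8 mb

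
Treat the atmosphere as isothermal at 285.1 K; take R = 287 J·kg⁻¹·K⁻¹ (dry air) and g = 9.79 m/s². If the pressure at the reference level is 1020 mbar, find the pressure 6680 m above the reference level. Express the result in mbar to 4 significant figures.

P ≈ 458.7 mbar

Scale height: H = RT/g = 287 × 285.1 / 9.79 = 8357.9 m.
Barometric formula: P = P₀ exp(−z/H).
z/H = 6680.0/8357.9 = 0.79924; exp(−0.79924) = 0.44967.
P = 1020 × 0.44967 = 458.66 mbar.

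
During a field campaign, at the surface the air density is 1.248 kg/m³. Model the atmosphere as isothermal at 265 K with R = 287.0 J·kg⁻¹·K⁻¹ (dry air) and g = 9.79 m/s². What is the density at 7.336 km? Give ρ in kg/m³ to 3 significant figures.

ρ ≈ 0.485 kg/m³

Scale height: H = RT/g = 287.0 × 265 / 9.79 = 7768.6 m.
In an isothermal atmosphere, density decays like pressure: ρ = ρ₀ exp(−z/H).
z/H = 7336.0/7768.6 = 0.94431; exp(−0.94431) = 0.38895.
ρ = 1.248 × 0.38895 = 0.48541 kg/m³.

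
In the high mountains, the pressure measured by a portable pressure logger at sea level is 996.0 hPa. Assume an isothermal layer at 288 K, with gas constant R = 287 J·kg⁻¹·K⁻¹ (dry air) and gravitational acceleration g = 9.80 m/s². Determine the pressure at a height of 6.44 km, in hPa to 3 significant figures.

Scale height: H = RT/g = 287 × 288 / 9.80 = 8434.3 m.
Barometric formula: P = P₀ exp(−z/H).
z/H = 6440.0/8434.3 = 0.76355; exp(−0.76355) = 0.46601.
P = 996.0 × 0.46601 = 464.15 hPa.

P ≈ 464 hPa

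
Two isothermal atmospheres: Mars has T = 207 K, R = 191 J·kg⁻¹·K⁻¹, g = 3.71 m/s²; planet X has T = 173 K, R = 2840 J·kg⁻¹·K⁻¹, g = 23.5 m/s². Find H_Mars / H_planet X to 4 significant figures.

H = RT/g for each body.
H_Mars = 191 × 207 / 3.71 = 10657 m.
H_planet X = 2840 × 173 / 23.5 = 20907 m.
H_Mars/H_planet X = 10657/20907 = 0.50973.

H_Mars/H_planet X ≈ 0.5097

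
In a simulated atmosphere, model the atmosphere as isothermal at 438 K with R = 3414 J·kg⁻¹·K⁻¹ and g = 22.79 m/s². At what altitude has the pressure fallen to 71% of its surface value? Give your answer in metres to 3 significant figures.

Scale height: H = RT/g = 3414 × 438 / 22.79 = 65614 m.
Set P/P₀ = exp(−z/H) = 0.71, so z = −H ln(0.71).
−ln(0.71) = 0.34249; z = 65614 × 0.34249 = 22472 m.

z ≈ 22500 m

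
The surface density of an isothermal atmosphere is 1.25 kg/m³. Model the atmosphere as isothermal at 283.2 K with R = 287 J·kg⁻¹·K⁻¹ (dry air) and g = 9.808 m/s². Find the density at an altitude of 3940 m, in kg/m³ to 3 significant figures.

Scale height: H = RT/g = 287 × 283.2 / 9.808 = 8286.9 m.
In an isothermal atmosphere, density decays like pressure: ρ = ρ₀ exp(−z/H).
z/H = 3940.0/8286.9 = 0.47545; exp(−0.47545) = 0.62161.
ρ = 1.25 × 0.62161 = 0.77701 kg/m³.

ρ ≈ 0.777 kg/m³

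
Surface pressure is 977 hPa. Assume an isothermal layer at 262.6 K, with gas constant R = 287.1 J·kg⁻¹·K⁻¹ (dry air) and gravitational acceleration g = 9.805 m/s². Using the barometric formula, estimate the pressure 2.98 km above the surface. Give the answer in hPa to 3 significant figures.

Scale height: H = RT/g = 287.1 × 262.6 / 9.805 = 7689.2 m.
Barometric formula: P = P₀ exp(−z/H).
z/H = 2980.0/7689.2 = 0.38756; exp(−0.38756) = 0.67871.
P = 977 × 0.67871 = 663.10 hPa.

P ≈ 663 hPa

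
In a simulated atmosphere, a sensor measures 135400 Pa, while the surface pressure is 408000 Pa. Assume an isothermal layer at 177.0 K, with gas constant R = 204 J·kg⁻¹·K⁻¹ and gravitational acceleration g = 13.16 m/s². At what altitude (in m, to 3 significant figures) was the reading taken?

z ≈ 3030 m

Scale height: H = RT/g = 204 × 177.0 / 13.16 = 2743.8 m.
Invert the barometric formula: z = H ln(P₀/P).
P₀/P = 408000/135400 = 3.0133; ln(3.0133) = 1.1030.
z = 2743.8 × 1.1030 = 3026.4 m.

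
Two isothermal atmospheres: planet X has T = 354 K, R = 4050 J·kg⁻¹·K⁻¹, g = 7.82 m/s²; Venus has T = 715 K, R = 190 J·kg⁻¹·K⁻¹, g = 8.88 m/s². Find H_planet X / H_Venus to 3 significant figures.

H_planet X/H_Venus ≈ 12.0

H = RT/g for each body.
H_planet X = 4050 × 354 / 7.82 = 183340 m.
H_Venus = 190 × 715 / 8.88 = 15298 m.
H_planet X/H_Venus = 183340/15298 = 11.985.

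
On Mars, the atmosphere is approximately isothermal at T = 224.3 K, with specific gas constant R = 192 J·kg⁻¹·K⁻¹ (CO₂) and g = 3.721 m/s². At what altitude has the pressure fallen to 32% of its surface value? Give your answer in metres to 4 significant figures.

Scale height: H = RT/g = 192 × 224.3 / 3.721 = 11574 m.
Set P/P₀ = exp(−z/H) = 0.32, so z = −H ln(0.32).
−ln(0.32) = 1.1394; z = 11574 × 1.1394 = 13187 m.

z ≈ 13190 m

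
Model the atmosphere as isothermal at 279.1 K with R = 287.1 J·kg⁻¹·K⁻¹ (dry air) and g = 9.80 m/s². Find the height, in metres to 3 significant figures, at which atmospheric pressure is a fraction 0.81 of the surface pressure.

Scale height: H = RT/g = 287.1 × 279.1 / 9.80 = 8176.5 m.
Set P/P₀ = exp(−z/H) = 0.81, so z = −H ln(0.81).
−ln(0.81) = 0.21072; z = 8176.5 × 0.21072 = 1723.0 m.

z ≈ 1720 m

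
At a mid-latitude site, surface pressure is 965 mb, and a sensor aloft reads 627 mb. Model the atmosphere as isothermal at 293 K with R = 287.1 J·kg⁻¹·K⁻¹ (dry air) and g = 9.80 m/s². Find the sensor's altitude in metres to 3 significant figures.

z ≈ 3700 m

Scale height: H = RT/g = 287.1 × 293 / 9.80 = 8583.7 m.
Invert the barometric formula: z = H ln(P₀/P).
P₀/P = 965/627 = 1.5391; ln(1.5391) = 0.43120.
z = 8583.7 × 0.43120 = 3701.3 m.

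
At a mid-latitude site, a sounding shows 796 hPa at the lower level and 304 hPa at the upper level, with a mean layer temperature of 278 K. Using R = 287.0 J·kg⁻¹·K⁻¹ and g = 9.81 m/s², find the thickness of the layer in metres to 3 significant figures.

Hypsometric equation: Δz = (R T̄/g) ln(P₁/P₂).
R T̄/g = 287.0 × 278 / 9.81 = 8133.1 m.
ln(796/304) = ln(2.6184) = 0.96256.
Δz = 8133.1 × 0.96256 = 7828.6 m.

Δz ≈ 7830 m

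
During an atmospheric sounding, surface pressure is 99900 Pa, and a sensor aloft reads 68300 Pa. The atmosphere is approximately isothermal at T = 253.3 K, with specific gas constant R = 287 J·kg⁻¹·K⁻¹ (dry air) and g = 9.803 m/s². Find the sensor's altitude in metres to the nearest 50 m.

z ≈ 2800 m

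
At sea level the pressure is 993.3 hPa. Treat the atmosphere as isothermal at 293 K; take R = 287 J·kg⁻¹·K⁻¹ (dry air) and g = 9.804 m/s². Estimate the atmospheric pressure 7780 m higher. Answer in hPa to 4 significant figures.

Scale height: H = RT/g = 287 × 293 / 9.804 = 8577.2 m.
Barometric formula: P = P₀ exp(−z/H).
z/H = 7780.0/8577.2 = 0.90706; exp(−0.90706) = 0.40371.
P = 993.3 × 0.40371 = 401.01 hPa.

P ≈ 401.0 hPa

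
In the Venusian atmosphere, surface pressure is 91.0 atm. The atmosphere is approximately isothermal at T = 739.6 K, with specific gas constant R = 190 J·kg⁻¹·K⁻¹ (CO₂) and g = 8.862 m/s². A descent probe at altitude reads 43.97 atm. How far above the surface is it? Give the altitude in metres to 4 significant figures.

z ≈ 11530 m

Scale height: H = RT/g = 190 × 739.6 / 8.862 = 15857 m.
Invert the barometric formula: z = H ln(P₀/P).
P₀/P = 91.0/43.97 = 2.0696; ln(2.0696) = 0.72736.
z = 15857 × 0.72736 = 11534 m.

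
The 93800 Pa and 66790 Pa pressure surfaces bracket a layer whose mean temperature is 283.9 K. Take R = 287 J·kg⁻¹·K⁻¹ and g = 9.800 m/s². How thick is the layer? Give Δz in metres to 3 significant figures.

Δz ≈ 2820 m

Hypsometric equation: Δz = (R T̄/g) ln(P₁/P₂).
R T̄/g = 287 × 283.9 / 9.800 = 8314.2 m.
ln(93800/66790) = ln(1.4044) = 0.33961.
Δz = 8314.2 × 0.33961 = 2823.6 m.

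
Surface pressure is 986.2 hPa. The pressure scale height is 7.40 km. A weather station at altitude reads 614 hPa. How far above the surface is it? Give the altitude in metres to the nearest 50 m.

z ≈ 3500 m

Invert the barometric formula: z = H ln(P₀/P).
P₀/P = 986.2/614 = 1.6062; ln(1.6062) = 0.47387.
z = 7400.0 × 0.47387 = 3506.6 m.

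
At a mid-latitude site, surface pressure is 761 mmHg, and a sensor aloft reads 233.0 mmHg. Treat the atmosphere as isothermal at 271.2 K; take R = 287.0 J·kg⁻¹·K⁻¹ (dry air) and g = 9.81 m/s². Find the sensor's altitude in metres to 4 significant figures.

z ≈ 9391 m

Scale height: H = RT/g = 287.0 × 271.2 / 9.81 = 7934.2 m.
Invert the barometric formula: z = H ln(P₀/P).
P₀/P = 761/233.0 = 3.2661; ln(3.2661) = 1.1836.
z = 7934.2 × 1.1836 = 9390.9 m.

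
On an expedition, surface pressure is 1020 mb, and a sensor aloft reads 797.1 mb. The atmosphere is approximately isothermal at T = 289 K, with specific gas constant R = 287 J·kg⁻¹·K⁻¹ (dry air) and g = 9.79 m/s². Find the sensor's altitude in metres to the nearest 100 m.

Scale height: H = RT/g = 287 × 289 / 9.79 = 8472.2 m.
Invert the barometric formula: z = H ln(P₀/P).
P₀/P = 1020/797.1 = 1.2796; ln(1.2796) = 0.24655.
z = 8472.2 × 0.24655 = 2088.8 m.

z ≈ 2100 m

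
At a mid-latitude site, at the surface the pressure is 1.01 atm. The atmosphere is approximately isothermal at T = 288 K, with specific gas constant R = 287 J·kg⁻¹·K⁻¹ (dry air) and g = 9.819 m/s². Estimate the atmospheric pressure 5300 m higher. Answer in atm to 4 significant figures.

P ≈ 0.5381 atm

Scale height: H = RT/g = 287 × 288 / 9.819 = 8418.0 m.
Barometric formula: P = P₀ exp(−z/H).
z/H = 5300.0/8418.0 = 0.62960; exp(−0.62960) = 0.53280.
P = 1.01 × 0.53280 = 0.53813 atm.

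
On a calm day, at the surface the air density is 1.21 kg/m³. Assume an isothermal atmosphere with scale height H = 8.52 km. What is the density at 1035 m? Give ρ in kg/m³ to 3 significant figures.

In an isothermal atmosphere, density decays like pressure: ρ = ρ₀ exp(−z/H).
z/H = 1035.0/8520.0 = 0.12148; exp(−0.12148) = 0.88561.
ρ = 1.21 × 0.88561 = 1.0716 kg/m³.

ρ ≈ 1.07 kg/m³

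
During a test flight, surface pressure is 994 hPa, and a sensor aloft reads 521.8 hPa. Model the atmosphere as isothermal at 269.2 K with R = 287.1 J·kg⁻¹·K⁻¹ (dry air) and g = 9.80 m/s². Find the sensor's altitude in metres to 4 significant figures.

z ≈ 5082 m

Scale height: H = RT/g = 287.1 × 269.2 / 9.80 = 7886.5 m.
Invert the barometric formula: z = H ln(P₀/P).
P₀/P = 994/521.8 = 1.9049; ln(1.9049) = 0.64443.
z = 7886.5 × 0.64443 = 5082.3 m.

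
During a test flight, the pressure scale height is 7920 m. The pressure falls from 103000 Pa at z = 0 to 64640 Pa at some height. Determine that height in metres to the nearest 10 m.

Invert the barometric formula: z = H ln(P₀/P).
P₀/P = 103000/64640 = 1.5934; ln(1.5934) = 0.46587.
z = 7920.0 × 0.46587 = 3689.7 m.

z ≈ 3690 m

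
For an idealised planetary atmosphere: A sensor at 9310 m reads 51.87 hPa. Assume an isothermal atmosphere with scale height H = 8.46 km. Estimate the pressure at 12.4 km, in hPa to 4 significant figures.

Between two levels, P₂ = P₁ exp(−Δz/H) with Δz = z₂ − z₁.
Δz = 12400 − 9310.0 = 3090.0 m; Δz/H = 3090.0/8460.0 = 0.36525.
P₂ = 51.87 × exp(−0.36525) = 51.87 × 0.69402 = 35.999 hPa.

P ≈ 36.00 hPa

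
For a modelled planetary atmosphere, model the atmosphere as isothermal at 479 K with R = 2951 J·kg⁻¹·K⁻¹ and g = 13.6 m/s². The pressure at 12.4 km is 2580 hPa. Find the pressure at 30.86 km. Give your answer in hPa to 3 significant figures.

Scale height: H = RT/g = 2951 × 479 / 13.6 = 103940 m.
Between two levels, P₂ = P₁ exp(−Δz/H) with Δz = z₂ − z₁.
Δz = 30860 − 12400 = 18460 m; Δz/H = 18460/103940 = 0.17760.
P₂ = 2580 × exp(−0.17760) = 2580 × 0.83728 = 2160.2 hPa.

P ≈ 2160 hPa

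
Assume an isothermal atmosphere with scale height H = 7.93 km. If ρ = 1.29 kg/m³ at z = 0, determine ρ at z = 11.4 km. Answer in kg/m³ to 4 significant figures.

ρ ≈ 0.3064 kg/m³

In an isothermal atmosphere, density decays like pressure: ρ = ρ₀ exp(−z/H).
z/H = 11400/7930.0 = 1.4376; exp(−1.4376) = 0.23750.
ρ = 1.29 × 0.23750 = 0.30638 kg/m³.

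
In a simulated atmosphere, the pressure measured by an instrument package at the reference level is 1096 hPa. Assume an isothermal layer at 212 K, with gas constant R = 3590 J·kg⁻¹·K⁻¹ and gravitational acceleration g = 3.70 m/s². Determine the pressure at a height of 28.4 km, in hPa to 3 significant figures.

P ≈ 955 hPa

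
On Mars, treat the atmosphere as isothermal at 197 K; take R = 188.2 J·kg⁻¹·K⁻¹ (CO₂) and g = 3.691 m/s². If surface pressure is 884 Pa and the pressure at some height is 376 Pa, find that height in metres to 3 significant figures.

z ≈ 8590 m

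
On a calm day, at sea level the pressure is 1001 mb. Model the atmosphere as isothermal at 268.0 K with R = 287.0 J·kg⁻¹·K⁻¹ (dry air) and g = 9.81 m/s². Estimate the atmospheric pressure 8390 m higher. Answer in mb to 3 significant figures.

Scale height: H = RT/g = 287.0 × 268.0 / 9.81 = 7840.6 m.
Barometric formula: P = P₀ exp(−z/H).
z/H = 8390.0/7840.6 = 1.0701; exp(−1.0701) = 0.34297.
P = 1001 × 0.34297 = 343.31 mb.

P ≈ 343 mb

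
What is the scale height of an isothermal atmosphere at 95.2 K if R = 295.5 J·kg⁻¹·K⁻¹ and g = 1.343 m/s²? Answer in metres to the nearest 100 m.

H ≈ 20900 m

The scale height of an isothermal atmosphere is H = RT/g.
H = 295.5 × 95.2 / 1.343 = 28132/1.343 = 20947 m.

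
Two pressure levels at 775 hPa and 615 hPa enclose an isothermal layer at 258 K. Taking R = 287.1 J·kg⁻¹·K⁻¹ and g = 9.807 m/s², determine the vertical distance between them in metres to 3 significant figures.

Δz ≈ 1750 m

Hypsometric equation: Δz = (R T̄/g) ln(P₁/P₂).
R T̄/g = 287.1 × 258 / 9.807 = 7553.0 m.
ln(775/615) = ln(1.2602) = 0.23127.
Δz = 7553.0 × 0.23127 = 1746.8 m.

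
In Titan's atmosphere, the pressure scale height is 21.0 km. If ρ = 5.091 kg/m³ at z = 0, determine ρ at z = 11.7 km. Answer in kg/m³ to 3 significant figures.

ρ ≈ 2.92 kg/m³

In an isothermal atmosphere, density decays like pressure: ρ = ρ₀ exp(−z/H).
z/H = 11700/21000 = 0.55714; exp(−0.55714) = 0.57285.
ρ = 5.091 × 0.57285 = 2.9164 kg/m³.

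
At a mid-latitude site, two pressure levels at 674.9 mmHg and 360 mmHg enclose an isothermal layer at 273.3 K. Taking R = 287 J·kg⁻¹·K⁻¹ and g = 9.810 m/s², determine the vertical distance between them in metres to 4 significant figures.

Δz ≈ 5025 m

Hypsometric equation: Δz = (R T̄/g) ln(P₁/P₂).
R T̄/g = 287 × 273.3 / 9.810 = 7995.6 m.
ln(674.9/360) = ln(1.8747) = 0.62845.
Δz = 7995.6 × 0.62845 = 5024.8 m.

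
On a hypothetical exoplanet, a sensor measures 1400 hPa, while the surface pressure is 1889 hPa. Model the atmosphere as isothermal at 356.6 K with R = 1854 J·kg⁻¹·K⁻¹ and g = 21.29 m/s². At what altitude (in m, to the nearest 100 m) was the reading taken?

z ≈ 9300 m

Scale height: H = RT/g = 1854 × 356.6 / 21.29 = 31054 m.
Invert the barometric formula: z = H ln(P₀/P).
P₀/P = 1889/1400 = 1.3493; ln(1.3493) = 0.29959.
z = 31054 × 0.29959 = 9303.5 m.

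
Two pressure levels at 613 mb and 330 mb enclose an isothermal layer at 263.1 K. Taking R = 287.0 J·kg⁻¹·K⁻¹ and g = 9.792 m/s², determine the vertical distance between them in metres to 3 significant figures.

Δz ≈ 4780 m

Hypsometric equation: Δz = (R T̄/g) ln(P₁/P₂).
R T̄/g = 287.0 × 263.1 / 9.792 = 7711.4 m.
ln(613/330) = ln(1.8576) = 0.61929.
Δz = 7711.4 × 0.61929 = 4775.6 m.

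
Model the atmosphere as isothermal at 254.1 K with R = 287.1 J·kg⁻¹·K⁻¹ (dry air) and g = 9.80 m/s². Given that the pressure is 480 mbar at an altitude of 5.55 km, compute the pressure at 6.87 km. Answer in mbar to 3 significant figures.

Scale height: H = RT/g = 287.1 × 254.1 / 9.80 = 7444.1 m.
Between two levels, P₂ = P₁ exp(−Δz/H) with Δz = z₂ − z₁.
Δz = 6870.0 − 5550.0 = 1320.0 m; Δz/H = 1320.0/7444.1 = 0.17732.
P₂ = 480 × exp(−0.17732) = 480 × 0.83751 = 402.00 mbar.

P ≈ 402 mbar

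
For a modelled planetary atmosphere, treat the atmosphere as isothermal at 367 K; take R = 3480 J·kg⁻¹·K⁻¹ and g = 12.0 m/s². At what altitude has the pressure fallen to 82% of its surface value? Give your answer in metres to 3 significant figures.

z ≈ 21100 m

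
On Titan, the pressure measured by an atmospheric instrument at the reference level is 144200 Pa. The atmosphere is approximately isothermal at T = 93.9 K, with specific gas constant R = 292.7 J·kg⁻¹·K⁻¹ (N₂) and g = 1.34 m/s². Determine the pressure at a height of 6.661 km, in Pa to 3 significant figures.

P ≈ 104000 Pa

Scale height: H = RT/g = 292.7 × 93.9 / 1.34 = 20511 m.
Barometric formula: P = P₀ exp(−z/H).
z/H = 6661.0/20511 = 0.32475; exp(−0.32475) = 0.72271.
P = 144200 × 0.72271 = 104210 Pa.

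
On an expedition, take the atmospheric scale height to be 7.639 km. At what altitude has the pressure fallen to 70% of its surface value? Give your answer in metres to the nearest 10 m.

Set P/P₀ = exp(−z/H) = 0.7, so z = −H ln(0.7).
−ln(0.7) = 0.35667; z = 7639.0 × 0.35667 = 2724.6 m.

z ≈ 2720 m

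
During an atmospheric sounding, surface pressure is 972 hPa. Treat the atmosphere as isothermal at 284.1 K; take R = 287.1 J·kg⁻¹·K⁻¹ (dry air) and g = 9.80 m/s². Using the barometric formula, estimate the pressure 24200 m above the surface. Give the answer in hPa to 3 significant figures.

P ≈ 53.1 hPa

Scale height: H = RT/g = 287.1 × 284.1 / 9.80 = 8323.0 m.
Barometric formula: P = P₀ exp(−z/H).
z/H = 24200/8323.0 = 2.9076; exp(−2.9076) = 0.054607.
P = 972 × 0.054607 = 53.078 hPa.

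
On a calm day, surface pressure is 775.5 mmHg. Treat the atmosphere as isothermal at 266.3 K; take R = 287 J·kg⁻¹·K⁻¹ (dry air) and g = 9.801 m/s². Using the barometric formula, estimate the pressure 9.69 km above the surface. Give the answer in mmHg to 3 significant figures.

P ≈ 224 mmHg

Scale height: H = RT/g = 287 × 266.3 / 9.801 = 7798.0 m.
Barometric formula: P = P₀ exp(−z/H).
z/H = 9690.0/7798.0 = 1.2426; exp(−1.2426) = 0.28863.
P = 775.5 × 0.28863 = 223.83 mmHg.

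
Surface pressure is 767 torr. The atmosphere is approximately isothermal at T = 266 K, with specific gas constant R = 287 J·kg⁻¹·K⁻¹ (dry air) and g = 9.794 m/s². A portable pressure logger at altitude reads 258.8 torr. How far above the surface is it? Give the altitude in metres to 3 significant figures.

z ≈ 8470 m

Scale height: H = RT/g = 287 × 266 / 9.794 = 7794.8 m.
Invert the barometric formula: z = H ln(P₀/P).
P₀/P = 767/258.8 = 2.9637; ln(2.9637) = 1.0864.
z = 7794.8 × 1.0864 = 8468.3 m.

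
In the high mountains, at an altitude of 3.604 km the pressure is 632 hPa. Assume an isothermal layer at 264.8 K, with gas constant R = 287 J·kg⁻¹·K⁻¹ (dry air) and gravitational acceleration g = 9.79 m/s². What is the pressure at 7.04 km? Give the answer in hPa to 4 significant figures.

P ≈ 406.0 hPa

Scale height: H = RT/g = 287 × 264.8 / 9.79 = 7762.8 m.
Between two levels, P₂ = P₁ exp(−Δz/H) with Δz = z₂ − z₁.
Δz = 7040.0 − 3604.0 = 3436.0 m; Δz/H = 3436.0/7762.8 = 0.44262.
P₂ = 632 × exp(−0.44262) = 632 × 0.64235 = 405.97 hPa.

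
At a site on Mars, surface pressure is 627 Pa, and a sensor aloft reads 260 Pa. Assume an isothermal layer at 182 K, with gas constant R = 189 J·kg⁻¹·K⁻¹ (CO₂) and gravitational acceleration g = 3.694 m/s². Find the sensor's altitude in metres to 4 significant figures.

z ≈ 8197 m

Scale height: H = RT/g = 189 × 182 / 3.694 = 9311.9 m.
Invert the barometric formula: z = H ln(P₀/P).
P₀/P = 627/260 = 2.4115; ln(2.4115) = 0.88025.
z = 9311.9 × 0.88025 = 8196.8 m.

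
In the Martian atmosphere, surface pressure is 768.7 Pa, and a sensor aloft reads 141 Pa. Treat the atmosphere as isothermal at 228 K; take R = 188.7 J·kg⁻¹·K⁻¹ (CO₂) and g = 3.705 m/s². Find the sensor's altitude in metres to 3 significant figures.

z ≈ 19700 m

Scale height: H = RT/g = 188.7 × 228 / 3.705 = 11612 m.
Invert the barometric formula: z = H ln(P₀/P).
P₀/P = 768.7/141 = 5.4518; ln(5.4518) = 1.6959.
z = 11612 × 1.6959 = 19693 m.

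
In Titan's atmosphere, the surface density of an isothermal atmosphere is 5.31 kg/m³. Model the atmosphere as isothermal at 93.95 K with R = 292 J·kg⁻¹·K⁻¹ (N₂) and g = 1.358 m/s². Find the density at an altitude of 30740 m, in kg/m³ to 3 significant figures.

Scale height: H = RT/g = 292 × 93.95 / 1.358 = 20201 m.
In an isothermal atmosphere, density decays like pressure: ρ = ρ₀ exp(−z/H).
z/H = 30740/20201 = 1.5217; exp(−1.5217) = 0.21834.
ρ = 5.31 × 0.21834 = 1.1594 kg/m³.

ρ ≈ 1.16 kg/m³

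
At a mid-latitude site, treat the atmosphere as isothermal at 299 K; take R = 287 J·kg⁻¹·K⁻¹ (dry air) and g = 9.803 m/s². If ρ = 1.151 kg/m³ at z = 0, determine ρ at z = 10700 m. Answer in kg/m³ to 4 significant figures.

ρ ≈ 0.3390 kg/m³

Scale height: H = RT/g = 287 × 299 / 9.803 = 8753.7 m.
In an isothermal atmosphere, density decays like pressure: ρ = ρ₀ exp(−z/H).
z/H = 10700/8753.7 = 1.2223; exp(−1.2223) = 0.29455.
ρ = 1.151 × 0.29455 = 0.33903 kg/m³.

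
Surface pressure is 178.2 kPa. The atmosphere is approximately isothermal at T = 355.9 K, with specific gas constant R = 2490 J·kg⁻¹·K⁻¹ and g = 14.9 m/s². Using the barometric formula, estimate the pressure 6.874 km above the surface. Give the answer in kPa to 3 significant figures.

P ≈ 159 kPa

Scale height: H = RT/g = 2490 × 355.9 / 14.9 = 59476 m.
Barometric formula: P = P₀ exp(−z/H).
z/H = 6874.0/59476 = 0.11558; exp(−0.11558) = 0.89085.
P = 178.2 × 0.89085 = 158.75 kPa.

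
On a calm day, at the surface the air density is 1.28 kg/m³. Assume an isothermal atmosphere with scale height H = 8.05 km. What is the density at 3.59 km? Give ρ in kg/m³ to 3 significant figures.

ρ ≈ 0.819 kg/m³

In an isothermal atmosphere, density decays like pressure: ρ = ρ₀ exp(−z/H).
z/H = 3590.0/8050.0 = 0.44596; exp(−0.44596) = 0.64021.
ρ = 1.28 × 0.64021 = 0.81947 kg/m³.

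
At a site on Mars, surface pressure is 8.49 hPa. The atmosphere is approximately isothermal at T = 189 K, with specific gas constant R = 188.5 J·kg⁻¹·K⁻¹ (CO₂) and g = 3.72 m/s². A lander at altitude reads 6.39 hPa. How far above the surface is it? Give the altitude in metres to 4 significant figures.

Scale height: H = RT/g = 188.5 × 189 / 3.72 = 9577.0 m.
Invert the barometric formula: z = H ln(P₀/P).
P₀/P = 8.49/6.39 = 1.3286; ln(1.3286) = 0.28413.
z = 9577.0 × 0.28413 = 2721.1 m.

z ≈ 2721 m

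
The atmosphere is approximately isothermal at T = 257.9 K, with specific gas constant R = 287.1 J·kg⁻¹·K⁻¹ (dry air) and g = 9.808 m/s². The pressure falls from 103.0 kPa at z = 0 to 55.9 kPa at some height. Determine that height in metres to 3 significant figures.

Scale height: H = RT/g = 287.1 × 257.9 / 9.808 = 7549.3 m.
Invert the barometric formula: z = H ln(P₀/P).
P₀/P = 103.0/55.9 = 1.8426; ln(1.8426) = 0.61118.
z = 7549.3 × 0.61118 = 4614.0 m.

z ≈ 4610 m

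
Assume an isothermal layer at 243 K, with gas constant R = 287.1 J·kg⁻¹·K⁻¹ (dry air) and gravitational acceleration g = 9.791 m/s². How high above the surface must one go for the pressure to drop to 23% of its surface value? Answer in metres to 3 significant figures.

Scale height: H = RT/g = 287.1 × 243 / 9.791 = 7125.5 m.
Set P/P₀ = exp(−z/H) = 0.23, so z = −H ln(0.23).
−ln(0.23) = 1.4697; z = 7125.5 × 1.4697 = 10472 m.

z ≈ 10500 m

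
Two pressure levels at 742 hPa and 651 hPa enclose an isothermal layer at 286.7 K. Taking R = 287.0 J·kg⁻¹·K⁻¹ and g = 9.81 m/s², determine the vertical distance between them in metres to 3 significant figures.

Hypsometric equation: Δz = (R T̄/g) ln(P₁/P₂).
R T̄/g = 287.0 × 286.7 / 9.81 = 8387.7 m.
ln(742/651) = ln(1.1398) = 0.13085.
Δz = 8387.7 × 0.13085 = 1097.5 m.

Δz ≈ 1100 m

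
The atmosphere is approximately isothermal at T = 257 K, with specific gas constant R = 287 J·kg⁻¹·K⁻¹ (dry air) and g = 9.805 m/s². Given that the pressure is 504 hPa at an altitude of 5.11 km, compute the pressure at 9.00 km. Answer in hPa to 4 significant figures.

P ≈ 300.5 hPa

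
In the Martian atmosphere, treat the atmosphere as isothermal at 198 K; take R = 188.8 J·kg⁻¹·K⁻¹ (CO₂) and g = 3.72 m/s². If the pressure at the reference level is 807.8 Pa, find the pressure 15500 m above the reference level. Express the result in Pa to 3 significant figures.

P ≈ 173 Pa

Scale height: H = RT/g = 188.8 × 198 / 3.72 = 10049 m.
Barometric formula: P = P₀ exp(−z/H).
z/H = 15500/10049 = 1.5424; exp(−1.5424) = 0.21387.
P = 807.8 × 0.21387 = 172.76 Pa.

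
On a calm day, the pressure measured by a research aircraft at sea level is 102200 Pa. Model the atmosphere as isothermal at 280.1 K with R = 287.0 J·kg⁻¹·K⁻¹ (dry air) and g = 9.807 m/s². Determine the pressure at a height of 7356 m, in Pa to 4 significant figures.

Scale height: H = RT/g = 287.0 × 280.1 / 9.807 = 8197.1 m.
Barometric formula: P = P₀ exp(−z/H).
z/H = 7356.0/8197.1 = 0.89739; exp(−0.89739) = 0.40763.
P = 102200 × 0.40763 = 41660 Pa.

P ≈ 41660 Pa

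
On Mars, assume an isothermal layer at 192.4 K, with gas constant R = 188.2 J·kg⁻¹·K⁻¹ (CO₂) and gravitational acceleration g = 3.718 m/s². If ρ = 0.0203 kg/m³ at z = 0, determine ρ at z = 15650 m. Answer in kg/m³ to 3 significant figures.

Scale height: H = RT/g = 188.2 × 192.4 / 3.718 = 9739.0 m.
In an isothermal atmosphere, density decays like pressure: ρ = ρ₀ exp(−z/H).
z/H = 15650/9739.0 = 1.6069; exp(−1.6069) = 0.20051.
ρ = 0.0203 × 0.20051 = 0.0040704 kg/m³.

ρ ≈ 0.00407 kg/m³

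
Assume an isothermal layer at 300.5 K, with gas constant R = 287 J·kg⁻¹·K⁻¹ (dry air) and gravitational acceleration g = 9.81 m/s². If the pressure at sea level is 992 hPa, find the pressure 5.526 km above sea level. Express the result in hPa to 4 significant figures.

P ≈ 529.1 hPa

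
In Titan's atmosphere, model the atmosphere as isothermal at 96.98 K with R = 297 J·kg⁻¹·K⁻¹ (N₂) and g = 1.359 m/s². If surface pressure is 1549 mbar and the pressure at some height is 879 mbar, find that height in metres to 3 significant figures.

Scale height: H = RT/g = 297 × 96.98 / 1.359 = 21194 m.
Invert the barometric formula: z = H ln(P₀/P).
P₀/P = 1549/879 = 1.7622; ln(1.7622) = 0.56656.
z = 21194 × 0.56656 = 12008 m.

z ≈ 12000 m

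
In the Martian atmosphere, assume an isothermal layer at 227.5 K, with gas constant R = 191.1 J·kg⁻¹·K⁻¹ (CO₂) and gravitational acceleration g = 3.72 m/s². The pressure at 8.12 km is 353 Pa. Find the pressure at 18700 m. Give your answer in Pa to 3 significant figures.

Scale height: H = RT/g = 191.1 × 227.5 / 3.72 = 11687 m.
Between two levels, P₂ = P₁ exp(−Δz/H) with Δz = z₂ − z₁.
Δz = 18700 − 8120.0 = 10580 m; Δz/H = 10580/11687 = 0.90528.
P₂ = 353 × exp(−0.90528) = 353 × 0.40443 = 142.76 Pa.

P ≈ 143 Pa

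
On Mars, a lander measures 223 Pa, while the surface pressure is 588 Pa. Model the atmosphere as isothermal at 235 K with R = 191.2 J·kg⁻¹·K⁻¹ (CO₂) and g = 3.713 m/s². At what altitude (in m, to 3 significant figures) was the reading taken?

z ≈ 11700 m

Scale height: H = RT/g = 191.2 × 235 / 3.713 = 12101 m.
Invert the barometric formula: z = H ln(P₀/P).
P₀/P = 588/223 = 2.6368; ln(2.6368) = 0.96957.
z = 12101 × 0.96957 = 11733 m.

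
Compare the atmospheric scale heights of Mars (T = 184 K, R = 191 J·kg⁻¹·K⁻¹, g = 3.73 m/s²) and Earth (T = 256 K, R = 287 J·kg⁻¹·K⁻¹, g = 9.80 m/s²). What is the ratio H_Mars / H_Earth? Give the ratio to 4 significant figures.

H_Mars/H_Earth ≈ 1.257

H = RT/g for each body.
H_Mars = 191 × 184 / 3.73 = 9422.0 m.
H_Earth = 287 × 256 / 9.80 = 7497.1 m.
H_Mars/H_Earth = 9422.0/7497.1 = 1.2568.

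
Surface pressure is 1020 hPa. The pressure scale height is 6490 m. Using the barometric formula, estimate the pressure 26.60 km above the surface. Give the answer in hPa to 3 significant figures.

P ≈ 16.9 hPa

Barometric formula: P = P₀ exp(−z/H).
z/H = 26600/6490.0 = 4.0986; exp(−4.0986) = 0.016596.
P = 1020 × 0.016596 = 16.928 hPa.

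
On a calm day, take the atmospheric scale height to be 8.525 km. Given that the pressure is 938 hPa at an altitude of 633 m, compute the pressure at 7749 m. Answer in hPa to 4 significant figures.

P ≈ 407.1 hPa

Between two levels, P₂ = P₁ exp(−Δz/H) with Δz = z₂ − z₁.
Δz = 7749.0 − 633.00 = 7116.0 m; Δz/H = 7116.0/8525.0 = 0.83472.
P₂ = 938 × exp(−0.83472) = 938 × 0.43400 = 407.09 hPa.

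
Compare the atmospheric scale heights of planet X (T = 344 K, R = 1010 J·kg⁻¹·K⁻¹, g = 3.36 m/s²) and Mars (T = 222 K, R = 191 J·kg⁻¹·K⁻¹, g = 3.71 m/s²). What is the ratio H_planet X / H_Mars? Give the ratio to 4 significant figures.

H_planet X/H_Mars ≈ 9.047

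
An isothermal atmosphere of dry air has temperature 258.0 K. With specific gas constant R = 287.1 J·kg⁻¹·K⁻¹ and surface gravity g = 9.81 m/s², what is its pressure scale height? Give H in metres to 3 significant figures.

H ≈ 7550 m

The scale height of an isothermal atmosphere is H = RT/g.
H = 287.1 × 258.0 / 9.81 = 74072/9.81 = 7550.7 m.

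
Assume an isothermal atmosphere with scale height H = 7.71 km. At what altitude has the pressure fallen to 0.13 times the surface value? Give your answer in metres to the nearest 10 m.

Set P/P₀ = exp(−z/H) = 0.13, so z = −H ln(0.13).
−ln(0.13) = 2.0402; z = 7710.0 × 2.0402 = 15730 m.

z ≈ 15730 m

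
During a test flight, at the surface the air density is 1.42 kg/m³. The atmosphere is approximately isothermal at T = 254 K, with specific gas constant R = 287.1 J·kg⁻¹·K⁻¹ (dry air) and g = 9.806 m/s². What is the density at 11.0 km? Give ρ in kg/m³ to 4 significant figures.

ρ ≈ 0.3235 kg/m³

Scale height: H = RT/g = 287.1 × 254 / 9.806 = 7436.6 m.
In an isothermal atmosphere, density decays like pressure: ρ = ρ₀ exp(−z/H).
z/H = 11000/7436.6 = 1.4792; exp(−1.4792) = 0.22782.
ρ = 1.42 × 0.22782 = 0.32350 kg/m³.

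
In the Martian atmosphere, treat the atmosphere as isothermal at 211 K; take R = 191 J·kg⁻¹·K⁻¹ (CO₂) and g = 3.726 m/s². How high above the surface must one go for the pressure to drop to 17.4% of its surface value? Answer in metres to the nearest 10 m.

Scale height: H = RT/g = 191 × 211 / 3.726 = 10816 m.
Set P/P₀ = exp(−z/H) = 0.174, so z = −H ln(0.174).
−ln(0.174) = 1.7487; z = 10816 × 1.7487 = 18914 m.

z ≈ 18910 m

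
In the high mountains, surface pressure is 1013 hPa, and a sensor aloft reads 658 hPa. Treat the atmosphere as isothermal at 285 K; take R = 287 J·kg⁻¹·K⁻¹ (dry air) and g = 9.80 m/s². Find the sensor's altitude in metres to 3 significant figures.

Scale height: H = RT/g = 287 × 285 / 9.80 = 8346.4 m.
Invert the barometric formula: z = H ln(P₀/P).
P₀/P = 1013/658 = 1.5395; ln(1.5395) = 0.43146.
z = 8346.4 × 0.43146 = 3601.1 m.

z ≈ 3600 m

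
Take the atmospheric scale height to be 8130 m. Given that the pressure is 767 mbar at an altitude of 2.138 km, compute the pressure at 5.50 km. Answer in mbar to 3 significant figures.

Between two levels, P₂ = P₁ exp(−Δz/H) with Δz = z₂ − z₁.
Δz = 5500.0 − 2138.0 = 3362.0 m; Δz/H = 3362.0/8130.0 = 0.41353.
P₂ = 767 × exp(−0.41353) = 767 × 0.66131 = 507.22 mbar.

P ≈ 507 mbar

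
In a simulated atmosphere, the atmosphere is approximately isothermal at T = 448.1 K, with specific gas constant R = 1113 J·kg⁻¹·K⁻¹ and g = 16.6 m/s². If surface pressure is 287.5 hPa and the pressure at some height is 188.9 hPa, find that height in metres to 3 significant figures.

Scale height: H = RT/g = 1113 × 448.1 / 16.6 = 30044 m.
Invert the barometric formula: z = H ln(P₀/P).
P₀/P = 287.5/188.9 = 1.5220; ln(1.5220) = 0.42003.
z = 30044 × 0.42003 = 12619 m.

z ≈ 12600 m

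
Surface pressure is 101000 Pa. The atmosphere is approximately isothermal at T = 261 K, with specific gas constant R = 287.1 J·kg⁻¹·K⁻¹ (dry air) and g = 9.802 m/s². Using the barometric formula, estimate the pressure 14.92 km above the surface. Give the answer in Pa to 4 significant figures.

P ≈ 14350 Pa

Scale height: H = RT/g = 287.1 × 261 / 9.802 = 7644.7 m.
Barometric formula: P = P₀ exp(−z/H).
z/H = 14920/7644.7 = 1.9517; exp(−1.9517) = 0.14203.
P = 101000 × 0.14203 = 14345 Pa.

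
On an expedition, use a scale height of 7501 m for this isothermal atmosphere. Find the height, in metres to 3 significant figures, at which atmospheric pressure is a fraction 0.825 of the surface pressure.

Set P/P₀ = exp(−z/H) = 0.825, so z = −H ln(0.825).
−ln(0.825) = 0.19237; z = 7501.0 × 0.19237 = 1443.0 m.

z ≈ 1440 m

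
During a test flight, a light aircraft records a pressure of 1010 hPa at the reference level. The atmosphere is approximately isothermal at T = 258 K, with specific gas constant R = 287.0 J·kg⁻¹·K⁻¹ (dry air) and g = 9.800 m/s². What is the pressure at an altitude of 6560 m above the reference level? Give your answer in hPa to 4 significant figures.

P ≈ 423.9 hPa

Scale height: H = RT/g = 287.0 × 258 / 9.800 = 7555.7 m.
Barometric formula: P = P₀ exp(−z/H).
z/H = 6560.0/7555.7 = 0.86822; exp(−0.86822) = 0.41970.
P = 1010 × 0.41970 = 423.90 hPa.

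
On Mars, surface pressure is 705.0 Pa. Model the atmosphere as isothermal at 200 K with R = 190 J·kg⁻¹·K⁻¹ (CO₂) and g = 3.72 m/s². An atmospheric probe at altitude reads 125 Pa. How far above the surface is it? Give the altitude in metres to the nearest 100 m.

Scale height: H = RT/g = 190 × 200 / 3.72 = 10215 m.
Invert the barometric formula: z = H ln(P₀/P).
P₀/P = 705.0/125 = 5.6400; ln(5.6400) = 1.7299.
z = 10215 × 1.7299 = 17671 m.

z ≈ 17700 m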